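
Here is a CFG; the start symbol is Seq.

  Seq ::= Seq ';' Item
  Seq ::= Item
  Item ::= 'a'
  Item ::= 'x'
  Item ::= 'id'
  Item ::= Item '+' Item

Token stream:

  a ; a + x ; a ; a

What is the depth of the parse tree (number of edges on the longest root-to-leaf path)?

[Seq [Seq [Seq [Seq [Item a]] ; [Item [Item a] + [Item x]]] ; [Item a]] ; [Item a]]

5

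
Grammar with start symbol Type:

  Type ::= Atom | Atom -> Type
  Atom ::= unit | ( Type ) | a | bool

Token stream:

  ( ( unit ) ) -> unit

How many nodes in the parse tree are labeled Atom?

4

[Type [Atom ( [Type [Atom ( [Type [Atom unit]] )]] )] -> [Type [Atom unit]]]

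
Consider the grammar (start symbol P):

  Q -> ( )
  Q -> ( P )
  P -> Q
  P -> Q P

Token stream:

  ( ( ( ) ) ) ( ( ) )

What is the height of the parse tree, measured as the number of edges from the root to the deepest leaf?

6

[P [Q ( [P [Q ( [P [Q ( )]] )]] )] [P [Q ( [P [Q ( )]] )]]]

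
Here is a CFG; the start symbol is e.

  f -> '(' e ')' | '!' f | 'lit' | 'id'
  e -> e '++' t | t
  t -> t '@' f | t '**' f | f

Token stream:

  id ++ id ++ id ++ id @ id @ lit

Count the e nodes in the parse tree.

4

[e [e [e [e [t [f id]]] ++ [t [f id]]] ++ [t [f id]]] ++ [t [t [t [f id]] @ [f id]] @ [f lit]]]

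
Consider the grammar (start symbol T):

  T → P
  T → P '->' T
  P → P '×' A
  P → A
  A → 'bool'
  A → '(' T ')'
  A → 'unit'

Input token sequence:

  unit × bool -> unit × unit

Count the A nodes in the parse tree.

4

[T [P [P [A unit]] × [A bool]] -> [T [P [P [A unit]] × [A unit]]]]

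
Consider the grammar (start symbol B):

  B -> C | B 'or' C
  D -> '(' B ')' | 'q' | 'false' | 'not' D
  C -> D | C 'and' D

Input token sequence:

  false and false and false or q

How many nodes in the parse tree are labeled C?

[B [B [C [C [C [D false]] and [D false]] and [D false]]] or [C [D q]]]

4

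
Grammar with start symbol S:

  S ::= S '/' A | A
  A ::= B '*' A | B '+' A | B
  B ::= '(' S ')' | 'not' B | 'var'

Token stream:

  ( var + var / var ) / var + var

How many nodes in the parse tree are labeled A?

[S [S [A [B ( [S [S [A [B var] + [A [B var]]]] / [A [B var]]] )]]] / [A [B var] + [A [B var]]]]

6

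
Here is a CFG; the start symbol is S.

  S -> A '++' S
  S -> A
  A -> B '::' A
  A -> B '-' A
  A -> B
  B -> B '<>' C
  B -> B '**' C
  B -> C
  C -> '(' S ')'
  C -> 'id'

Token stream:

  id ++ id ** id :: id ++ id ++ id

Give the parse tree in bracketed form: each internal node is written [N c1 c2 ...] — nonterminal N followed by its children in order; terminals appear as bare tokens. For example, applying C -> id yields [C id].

S
A ++ S
B ++ S
C ++ S
id ++ S
id ++ A ++ S
id ++ B :: A ++ S
id ++ B ** C :: A ++ S
id ++ C ** C :: A ++ S
id ++ id ** C :: A ++ S
id ++ id ** id :: A ++ S
id ++ id ** id :: B ++ S
id ++ id ** id :: C ++ S
id ++ id ** id :: id ++ S
id ++ id ** id :: id ++ A ++ S
id ++ id ** id :: id ++ B ++ S
id ++ id ** id :: id ++ C ++ S
id ++ id ** id :: id ++ id ++ S
id ++ id ** id :: id ++ id ++ A
id ++ id ** id :: id ++ id ++ B
id ++ id ** id :: id ++ id ++ C
id ++ id ** id :: id ++ id ++ id

[S [A [B [C id]]] ++ [S [A [B [B [C id]] ** [C id]] :: [A [B [C id]]]] ++ [S [A [B [C id]]] ++ [S [A [B [C id]]]]]]]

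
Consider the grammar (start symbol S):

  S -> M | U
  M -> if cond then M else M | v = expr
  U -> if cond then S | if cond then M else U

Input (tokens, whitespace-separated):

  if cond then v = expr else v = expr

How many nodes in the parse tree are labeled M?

[S [M if cond then [M v = expr] else [M v = expr]]]

3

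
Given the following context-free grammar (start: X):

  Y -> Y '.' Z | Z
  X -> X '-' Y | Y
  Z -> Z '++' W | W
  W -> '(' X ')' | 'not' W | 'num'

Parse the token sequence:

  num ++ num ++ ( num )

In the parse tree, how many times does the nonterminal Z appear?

[X [Y [Z [Z [Z [W num]] ++ [W num]] ++ [W ( [X [Y [Z [W num]]]] )]]]]

4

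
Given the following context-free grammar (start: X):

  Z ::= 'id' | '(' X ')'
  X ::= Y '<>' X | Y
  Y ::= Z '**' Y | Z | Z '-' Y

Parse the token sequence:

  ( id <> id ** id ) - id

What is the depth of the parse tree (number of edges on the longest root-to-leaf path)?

[X [Y [Z ( [X [Y [Z id]] <> [X [Y [Z id] ** [Y [Z id]]]]] )] - [Y [Z id]]]]

8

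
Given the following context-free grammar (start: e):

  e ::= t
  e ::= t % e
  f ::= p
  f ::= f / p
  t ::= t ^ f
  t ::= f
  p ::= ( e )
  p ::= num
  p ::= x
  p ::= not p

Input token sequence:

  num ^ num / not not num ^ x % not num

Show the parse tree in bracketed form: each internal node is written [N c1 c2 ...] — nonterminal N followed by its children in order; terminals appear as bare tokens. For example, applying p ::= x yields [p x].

[e [t [t [t [f [p num]]] ^ [f [f [p num]] / [p not [p not [p num]]]]] ^ [f [p x]]] % [e [t [f [p not [p num]]]]]]

e
t % e
t ^ f % e
t ^ f ^ f % e
f ^ f ^ f % e
p ^ f ^ f % e
num ^ f ^ f % e
num ^ f / p ^ f % e
num ^ p / p ^ f % e
num ^ num / p ^ f % e
num ^ num / not p ^ f % e
num ^ num / not not p ^ f % e
num ^ num / not not num ^ f % e
num ^ num / not not num ^ p % e
num ^ num / not not num ^ x % e
num ^ num / not not num ^ x % t
num ^ num / not not num ^ x % f
num ^ num / not not num ^ x % p
num ^ num / not not num ^ x % not p
num ^ num / not not num ^ x % not num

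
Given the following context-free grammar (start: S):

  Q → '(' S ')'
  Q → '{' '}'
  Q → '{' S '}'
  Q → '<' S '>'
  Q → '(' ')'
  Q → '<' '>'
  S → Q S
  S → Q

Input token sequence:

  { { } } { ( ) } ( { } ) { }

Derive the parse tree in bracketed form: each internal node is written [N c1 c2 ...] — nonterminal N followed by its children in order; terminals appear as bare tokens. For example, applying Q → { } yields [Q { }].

S
Q S
{ S } S
{ Q } S
{ { } } S
{ { } } Q S
{ { } } { S } S
{ { } } { Q } S
{ { } } { ( ) } S
{ { } } { ( ) } Q S
{ { } } { ( ) } ( S ) S
{ { } } { ( ) } ( Q ) S
{ { } } { ( ) } ( { } ) S
{ { } } { ( ) } ( { } ) Q
{ { } } { ( ) } ( { } ) { }

[S [Q { [S [Q { }]] }] [S [Q { [S [Q ( )]] }] [S [Q ( [S [Q { }]] )] [S [Q { }]]]]]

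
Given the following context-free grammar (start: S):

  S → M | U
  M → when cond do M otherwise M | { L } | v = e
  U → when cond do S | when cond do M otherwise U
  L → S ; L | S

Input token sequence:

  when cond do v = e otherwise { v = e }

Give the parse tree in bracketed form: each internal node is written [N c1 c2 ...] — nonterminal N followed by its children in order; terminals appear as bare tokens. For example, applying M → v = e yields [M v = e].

S
M
when cond do M otherwise M
when cond do v = e otherwise M
when cond do v = e otherwise { L }
when cond do v = e otherwise { S }
when cond do v = e otherwise { M }
when cond do v = e otherwise { v = e }

[S [M when cond do [M v = e] otherwise [M { [L [S [M v = e]]] }]]]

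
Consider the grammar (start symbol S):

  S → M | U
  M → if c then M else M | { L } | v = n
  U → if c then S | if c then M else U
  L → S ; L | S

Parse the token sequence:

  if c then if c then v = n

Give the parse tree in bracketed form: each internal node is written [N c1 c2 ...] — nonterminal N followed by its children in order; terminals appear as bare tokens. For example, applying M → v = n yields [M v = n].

S
U
if c then S
if c then U
if c then if c then S
if c then if c then M
if c then if c then v = n

[S [U if c then [S [U if c then [S [M v = n]]]]]]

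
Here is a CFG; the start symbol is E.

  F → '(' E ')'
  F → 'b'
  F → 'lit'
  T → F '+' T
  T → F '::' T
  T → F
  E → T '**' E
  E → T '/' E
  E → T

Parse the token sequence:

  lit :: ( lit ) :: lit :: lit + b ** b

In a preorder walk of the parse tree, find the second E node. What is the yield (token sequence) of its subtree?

[E [T [F lit] :: [T [F ( [E [T [F lit]]] )] :: [T [F lit] :: [T [F lit] + [T [F b]]]]]] ** [E [T [F b]]]]

lit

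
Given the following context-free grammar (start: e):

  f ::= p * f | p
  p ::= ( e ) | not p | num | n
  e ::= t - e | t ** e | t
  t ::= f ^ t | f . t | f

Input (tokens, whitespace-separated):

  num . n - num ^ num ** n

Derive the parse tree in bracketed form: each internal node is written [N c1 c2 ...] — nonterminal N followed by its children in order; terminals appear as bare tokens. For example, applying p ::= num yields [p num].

[e [t [f [p num]] . [t [f [p n]]]] - [e [t [f [p num]] ^ [t [f [p num]]]] ** [e [t [f [p n]]]]]]

e
t - e
f . t - e
p . t - e
num . t - e
num . f - e
num . p - e
num . n - e
num . n - t ** e
num . n - f ^ t ** e
num . n - p ^ t ** e
num . n - num ^ t ** e
num . n - num ^ f ** e
num . n - num ^ p ** e
num . n - num ^ num ** e
num . n - num ^ num ** t
num . n - num ^ num ** f
num . n - num ^ num ** p
num . n - num ^ num ** n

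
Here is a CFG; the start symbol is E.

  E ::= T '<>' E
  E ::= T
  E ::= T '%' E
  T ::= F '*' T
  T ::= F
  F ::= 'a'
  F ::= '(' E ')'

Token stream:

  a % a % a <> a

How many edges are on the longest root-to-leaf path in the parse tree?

[E [T [F a]] % [E [T [F a]] % [E [T [F a]] <> [E [T [F a]]]]]]

6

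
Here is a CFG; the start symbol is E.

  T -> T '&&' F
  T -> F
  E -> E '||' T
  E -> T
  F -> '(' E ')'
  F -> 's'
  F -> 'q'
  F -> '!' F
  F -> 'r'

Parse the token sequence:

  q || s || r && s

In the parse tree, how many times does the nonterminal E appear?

[E [E [E [T [F q]]] || [T [F s]]] || [T [T [F r]] && [F s]]]

3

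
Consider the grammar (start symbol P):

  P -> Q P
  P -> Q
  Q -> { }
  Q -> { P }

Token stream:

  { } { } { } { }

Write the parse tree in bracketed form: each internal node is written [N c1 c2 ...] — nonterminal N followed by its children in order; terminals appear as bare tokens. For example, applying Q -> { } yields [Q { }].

P
Q P
{ } P
{ } Q P
{ } { } P
{ } { } Q P
{ } { } { } P
{ } { } { } Q
{ } { } { } { }

[P [Q { }] [P [Q { }] [P [Q { }] [P [Q { }]]]]]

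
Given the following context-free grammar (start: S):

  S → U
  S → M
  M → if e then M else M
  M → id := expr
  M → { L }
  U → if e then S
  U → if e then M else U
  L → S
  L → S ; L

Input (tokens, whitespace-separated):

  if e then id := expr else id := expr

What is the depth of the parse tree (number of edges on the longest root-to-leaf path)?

[S [M if e then [M id := expr] else [M id := expr]]]

3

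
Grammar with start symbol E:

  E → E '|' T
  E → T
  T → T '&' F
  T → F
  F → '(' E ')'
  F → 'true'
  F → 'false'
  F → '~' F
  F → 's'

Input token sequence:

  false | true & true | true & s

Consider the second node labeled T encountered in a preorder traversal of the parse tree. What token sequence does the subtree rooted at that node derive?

true & true

[E [E [E [T [F false]]] | [T [T [F true]] & [F true]]] | [T [T [F true]] & [F s]]]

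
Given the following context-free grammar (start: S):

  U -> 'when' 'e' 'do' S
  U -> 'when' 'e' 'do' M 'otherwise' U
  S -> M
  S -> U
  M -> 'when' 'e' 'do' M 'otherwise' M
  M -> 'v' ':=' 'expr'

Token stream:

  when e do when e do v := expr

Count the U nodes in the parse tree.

2

[S [U when e do [S [U when e do [S [M v := expr]]]]]]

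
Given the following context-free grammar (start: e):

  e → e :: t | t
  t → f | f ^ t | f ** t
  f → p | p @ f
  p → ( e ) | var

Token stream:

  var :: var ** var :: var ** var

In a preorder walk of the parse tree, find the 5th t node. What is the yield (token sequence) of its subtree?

var

[e [e [e [t [f [p var]]]] :: [t [f [p var]] ** [t [f [p var]]]]] :: [t [f [p var]] ** [t [f [p var]]]]]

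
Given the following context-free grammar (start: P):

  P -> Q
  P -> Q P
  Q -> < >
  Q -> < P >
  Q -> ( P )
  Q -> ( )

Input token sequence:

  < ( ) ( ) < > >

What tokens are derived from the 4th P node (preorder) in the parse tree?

< >

[P [Q < [P [Q ( )] [P [Q ( )] [P [Q < >]]]] >]]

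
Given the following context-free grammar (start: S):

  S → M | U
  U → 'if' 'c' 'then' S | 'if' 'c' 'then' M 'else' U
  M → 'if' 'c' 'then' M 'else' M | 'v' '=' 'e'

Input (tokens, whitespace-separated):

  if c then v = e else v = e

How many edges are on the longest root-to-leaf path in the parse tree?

3

[S [M if c then [M v = e] else [M v = e]]]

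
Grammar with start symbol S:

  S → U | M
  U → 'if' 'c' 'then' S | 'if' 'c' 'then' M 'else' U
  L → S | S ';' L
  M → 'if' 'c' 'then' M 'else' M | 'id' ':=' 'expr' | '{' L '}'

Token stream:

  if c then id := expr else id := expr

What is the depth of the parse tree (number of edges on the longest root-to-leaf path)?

3

[S [M if c then [M id := expr] else [M id := expr]]]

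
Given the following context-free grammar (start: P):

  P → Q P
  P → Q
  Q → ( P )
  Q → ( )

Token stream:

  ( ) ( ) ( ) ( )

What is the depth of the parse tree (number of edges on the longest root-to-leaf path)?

5

[P [Q ( )] [P [Q ( )] [P [Q ( )] [P [Q ( )]]]]]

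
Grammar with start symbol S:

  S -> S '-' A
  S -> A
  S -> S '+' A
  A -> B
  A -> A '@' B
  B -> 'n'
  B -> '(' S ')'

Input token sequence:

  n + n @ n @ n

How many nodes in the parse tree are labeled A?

[S [S [A [B n]]] + [A [A [A [B n]] @ [B n]] @ [B n]]]

4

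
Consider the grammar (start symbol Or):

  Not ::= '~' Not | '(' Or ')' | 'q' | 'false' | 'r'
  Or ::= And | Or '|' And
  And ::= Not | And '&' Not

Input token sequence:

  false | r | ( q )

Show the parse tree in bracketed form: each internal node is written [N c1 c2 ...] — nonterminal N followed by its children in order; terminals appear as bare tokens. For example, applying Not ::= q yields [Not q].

[Or [Or [Or [And [Not false]]] | [And [Not r]]] | [And [Not ( [Or [And [Not q]]] )]]]

Or
Or | And
Or | And | And
And | And | And
Not | And | And
false | And | And
false | Not | And
false | r | And
false | r | Not
false | r | ( Or )
false | r | ( And )
false | r | ( Not )
false | r | ( q )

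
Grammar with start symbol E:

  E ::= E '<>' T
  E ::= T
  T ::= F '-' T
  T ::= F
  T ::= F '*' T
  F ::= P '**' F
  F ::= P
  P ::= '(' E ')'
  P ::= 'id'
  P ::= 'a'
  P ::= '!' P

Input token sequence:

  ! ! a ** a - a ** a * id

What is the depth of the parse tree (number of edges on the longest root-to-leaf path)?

6

[E [T [F [P ! [P ! [P a]]] ** [F [P a]]] - [T [F [P a] ** [F [P a]]] * [T [F [P id]]]]]]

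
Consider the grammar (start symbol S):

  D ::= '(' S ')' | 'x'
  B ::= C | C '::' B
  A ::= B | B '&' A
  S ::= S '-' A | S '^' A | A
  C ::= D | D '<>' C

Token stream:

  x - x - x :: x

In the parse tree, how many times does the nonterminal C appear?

4

[S [S [S [A [B [C [D x]]]]] - [A [B [C [D x]]]]] - [A [B [C [D x]] :: [B [C [D x]]]]]]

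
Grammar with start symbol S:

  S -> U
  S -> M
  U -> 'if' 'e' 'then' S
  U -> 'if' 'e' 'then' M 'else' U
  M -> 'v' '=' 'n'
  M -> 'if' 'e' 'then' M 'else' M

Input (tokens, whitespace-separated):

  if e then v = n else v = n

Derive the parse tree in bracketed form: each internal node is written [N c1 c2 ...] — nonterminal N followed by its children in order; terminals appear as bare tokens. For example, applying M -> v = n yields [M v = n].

S
M
if e then M else M
if e then v = n else M
if e then v = n else v = n

[S [M if e then [M v = n] else [M v = n]]]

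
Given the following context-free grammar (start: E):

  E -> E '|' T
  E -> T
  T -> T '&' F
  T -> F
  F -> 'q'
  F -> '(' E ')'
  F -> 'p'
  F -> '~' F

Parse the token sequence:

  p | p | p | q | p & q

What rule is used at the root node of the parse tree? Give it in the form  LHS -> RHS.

E -> E '|' T

[E [E [E [E [E [T [F p]]] | [T [F p]]] | [T [F p]]] | [T [F q]]] | [T [T [F p]] & [F q]]]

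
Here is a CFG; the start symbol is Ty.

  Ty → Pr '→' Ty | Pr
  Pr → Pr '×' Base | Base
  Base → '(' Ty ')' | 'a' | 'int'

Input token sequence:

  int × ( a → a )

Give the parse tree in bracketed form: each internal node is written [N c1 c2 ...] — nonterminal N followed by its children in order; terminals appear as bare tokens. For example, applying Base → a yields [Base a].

Ty
Pr
Pr × Base
Base × Base
int × Base
int × ( Ty )
int × ( Pr → Ty )
int × ( Base → Ty )
int × ( a → Ty )
int × ( a → Pr )
int × ( a → Base )
int × ( a → a )

[Ty [Pr [Pr [Base int]] × [Base ( [Ty [Pr [Base a]] → [Ty [Pr [Base a]]]] )]]]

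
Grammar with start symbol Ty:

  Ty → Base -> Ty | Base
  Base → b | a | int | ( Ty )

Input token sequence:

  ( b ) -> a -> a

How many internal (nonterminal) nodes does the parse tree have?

[Ty [Base ( [Ty [Base b]] )] -> [Ty [Base a] -> [Ty [Base a]]]]

8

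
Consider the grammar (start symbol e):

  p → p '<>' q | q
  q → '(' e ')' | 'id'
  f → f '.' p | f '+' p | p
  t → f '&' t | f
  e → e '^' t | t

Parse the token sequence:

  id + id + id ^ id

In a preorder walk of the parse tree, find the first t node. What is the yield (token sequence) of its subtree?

[e [e [t [f [f [f [p [q id]]] + [p [q id]]] + [p [q id]]]]] ^ [t [f [p [q id]]]]]

id + id + id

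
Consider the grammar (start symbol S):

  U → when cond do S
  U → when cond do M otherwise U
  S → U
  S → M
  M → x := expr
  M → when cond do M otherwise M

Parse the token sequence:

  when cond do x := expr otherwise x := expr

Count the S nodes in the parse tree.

1

[S [M when cond do [M x := expr] otherwise [M x := expr]]]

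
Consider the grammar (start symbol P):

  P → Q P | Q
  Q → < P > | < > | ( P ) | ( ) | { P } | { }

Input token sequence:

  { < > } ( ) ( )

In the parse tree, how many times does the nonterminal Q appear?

[P [Q { [P [Q < >]] }] [P [Q ( )] [P [Q ( )]]]]

4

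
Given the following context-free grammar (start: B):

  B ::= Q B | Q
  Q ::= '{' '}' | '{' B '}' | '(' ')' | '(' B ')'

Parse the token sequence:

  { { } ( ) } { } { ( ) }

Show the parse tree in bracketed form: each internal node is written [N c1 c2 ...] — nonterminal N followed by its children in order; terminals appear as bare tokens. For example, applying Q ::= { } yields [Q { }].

[B [Q { [B [Q { }] [B [Q ( )]]] }] [B [Q { }] [B [Q { [B [Q ( )]] }]]]]

B
Q B
{ B } B
{ Q B } B
{ { } B } B
{ { } Q } B
{ { } ( ) } B
{ { } ( ) } Q B
{ { } ( ) } { } B
{ { } ( ) } { } Q
{ { } ( ) } { } { B }
{ { } ( ) } { } { Q }
{ { } ( ) } { } { ( ) }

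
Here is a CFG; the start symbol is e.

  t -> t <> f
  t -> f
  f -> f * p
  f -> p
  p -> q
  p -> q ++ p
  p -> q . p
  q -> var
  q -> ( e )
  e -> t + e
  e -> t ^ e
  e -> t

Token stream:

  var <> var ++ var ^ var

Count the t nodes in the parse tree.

[e [t [t [f [p [q var]]]] <> [f [p [q var] ++ [p [q var]]]]] ^ [e [t [f [p [q var]]]]]]

3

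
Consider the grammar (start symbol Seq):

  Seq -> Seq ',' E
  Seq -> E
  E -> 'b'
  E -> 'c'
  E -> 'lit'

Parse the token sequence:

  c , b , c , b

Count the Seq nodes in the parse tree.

4

[Seq [Seq [Seq [Seq [E c]] , [E b]] , [E c]] , [E b]]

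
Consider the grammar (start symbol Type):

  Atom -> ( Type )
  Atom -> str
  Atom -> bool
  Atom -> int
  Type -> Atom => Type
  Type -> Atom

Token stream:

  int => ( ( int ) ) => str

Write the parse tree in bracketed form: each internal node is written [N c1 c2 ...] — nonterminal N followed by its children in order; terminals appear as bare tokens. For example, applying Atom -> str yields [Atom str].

[Type [Atom int] => [Type [Atom ( [Type [Atom ( [Type [Atom int]] )]] )] => [Type [Atom str]]]]

Type
Atom => Type
int => Type
int => Atom => Type
int => ( Type ) => Type
int => ( Atom ) => Type
int => ( ( Type ) ) => Type
int => ( ( Atom ) ) => Type
int => ( ( int ) ) => Type
int => ( ( int ) ) => Atom
int => ( ( int ) ) => str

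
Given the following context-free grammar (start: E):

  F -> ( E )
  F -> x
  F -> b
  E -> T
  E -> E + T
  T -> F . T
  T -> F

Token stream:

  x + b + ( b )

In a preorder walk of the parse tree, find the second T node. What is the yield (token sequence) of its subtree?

b

[E [E [E [T [F x]]] + [T [F b]]] + [T [F ( [E [T [F b]]] )]]]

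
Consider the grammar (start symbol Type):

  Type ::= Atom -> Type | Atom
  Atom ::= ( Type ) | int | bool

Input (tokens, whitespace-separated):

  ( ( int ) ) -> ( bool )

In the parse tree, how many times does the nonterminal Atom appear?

5

[Type [Atom ( [Type [Atom ( [Type [Atom int]] )]] )] -> [Type [Atom ( [Type [Atom bool]] )]]]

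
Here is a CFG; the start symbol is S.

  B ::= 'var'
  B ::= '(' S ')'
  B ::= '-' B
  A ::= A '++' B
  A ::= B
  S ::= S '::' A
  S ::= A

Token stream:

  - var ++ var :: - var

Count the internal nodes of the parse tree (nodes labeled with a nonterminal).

10

[S [S [A [A [B - [B var]]] ++ [B var]]] :: [A [B - [B var]]]]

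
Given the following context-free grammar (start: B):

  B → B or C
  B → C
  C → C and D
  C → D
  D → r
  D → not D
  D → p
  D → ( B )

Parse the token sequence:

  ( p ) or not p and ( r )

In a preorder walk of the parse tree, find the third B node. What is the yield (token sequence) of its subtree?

p

[B [B [C [D ( [B [C [D p]]] )]]] or [C [C [D not [D p]]] and [D ( [B [C [D r]]] )]]]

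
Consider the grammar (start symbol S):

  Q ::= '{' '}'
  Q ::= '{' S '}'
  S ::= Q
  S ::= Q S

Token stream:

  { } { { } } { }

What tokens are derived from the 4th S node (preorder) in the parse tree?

[S [Q { }] [S [Q { [S [Q { }]] }] [S [Q { }]]]]

{ }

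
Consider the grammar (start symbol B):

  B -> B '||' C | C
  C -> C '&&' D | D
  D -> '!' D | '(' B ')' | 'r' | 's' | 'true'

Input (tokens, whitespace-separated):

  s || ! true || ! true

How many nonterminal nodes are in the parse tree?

[B [B [B [C [D s]]] || [C [D ! [D true]]]] || [C [D ! [D true]]]]

11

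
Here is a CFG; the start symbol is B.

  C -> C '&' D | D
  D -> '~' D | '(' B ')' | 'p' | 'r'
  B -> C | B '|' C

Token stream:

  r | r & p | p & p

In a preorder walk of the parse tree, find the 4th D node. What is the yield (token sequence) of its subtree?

[B [B [B [C [D r]]] | [C [C [D r]] & [D p]]] | [C [C [D p]] & [D p]]]

p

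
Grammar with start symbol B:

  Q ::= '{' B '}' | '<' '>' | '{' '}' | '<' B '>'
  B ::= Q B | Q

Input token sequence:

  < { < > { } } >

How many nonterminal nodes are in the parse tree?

8

[B [Q < [B [Q { [B [Q < >] [B [Q { }]]] }]] >]]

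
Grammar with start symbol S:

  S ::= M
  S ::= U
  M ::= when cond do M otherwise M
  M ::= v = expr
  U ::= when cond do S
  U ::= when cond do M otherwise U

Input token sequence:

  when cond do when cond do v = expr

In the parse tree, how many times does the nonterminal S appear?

3

[S [U when cond do [S [U when cond do [S [M v = expr]]]]]]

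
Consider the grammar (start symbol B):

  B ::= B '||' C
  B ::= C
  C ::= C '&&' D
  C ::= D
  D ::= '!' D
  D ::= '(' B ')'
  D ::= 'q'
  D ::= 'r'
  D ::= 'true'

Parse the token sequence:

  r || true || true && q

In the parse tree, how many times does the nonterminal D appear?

4

[B [B [B [C [D r]]] || [C [D true]]] || [C [C [D true]] && [D q]]]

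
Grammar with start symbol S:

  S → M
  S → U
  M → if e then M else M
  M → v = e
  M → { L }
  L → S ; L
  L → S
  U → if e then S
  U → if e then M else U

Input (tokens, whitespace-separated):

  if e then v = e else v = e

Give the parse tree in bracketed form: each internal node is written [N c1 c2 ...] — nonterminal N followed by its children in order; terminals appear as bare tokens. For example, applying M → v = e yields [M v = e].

[S [M if e then [M v = e] else [M v = e]]]

S
M
if e then M else M
if e then v = e else M
if e then v = e else v = e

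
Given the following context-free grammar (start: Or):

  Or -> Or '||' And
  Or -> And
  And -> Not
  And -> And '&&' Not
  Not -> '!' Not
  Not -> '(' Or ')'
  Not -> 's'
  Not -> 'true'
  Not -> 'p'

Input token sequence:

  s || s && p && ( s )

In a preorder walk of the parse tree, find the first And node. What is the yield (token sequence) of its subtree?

[Or [Or [And [Not s]]] || [And [And [And [Not s]] && [Not p]] && [Not ( [Or [And [Not s]]] )]]]

s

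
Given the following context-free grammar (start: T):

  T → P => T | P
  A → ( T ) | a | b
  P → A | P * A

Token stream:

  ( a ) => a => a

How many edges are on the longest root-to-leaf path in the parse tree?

[T [P [A ( [T [P [A a]]] )]] => [T [P [A a]] => [T [P [A a]]]]]

6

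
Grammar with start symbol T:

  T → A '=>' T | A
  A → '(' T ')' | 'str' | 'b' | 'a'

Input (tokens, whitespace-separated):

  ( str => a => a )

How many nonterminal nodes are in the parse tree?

[T [A ( [T [A str] => [T [A a] => [T [A a]]]] )]]

8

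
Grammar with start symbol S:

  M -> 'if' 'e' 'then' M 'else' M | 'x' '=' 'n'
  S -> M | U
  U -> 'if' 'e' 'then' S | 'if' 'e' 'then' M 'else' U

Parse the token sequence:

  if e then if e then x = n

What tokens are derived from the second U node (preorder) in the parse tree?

[S [U if e then [S [U if e then [S [M x = n]]]]]]

if e then x = n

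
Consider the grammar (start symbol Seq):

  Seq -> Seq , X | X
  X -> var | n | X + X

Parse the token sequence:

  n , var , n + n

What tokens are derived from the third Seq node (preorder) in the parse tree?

[Seq [Seq [Seq [X n]] , [X var]] , [X [X n] + [X n]]]

n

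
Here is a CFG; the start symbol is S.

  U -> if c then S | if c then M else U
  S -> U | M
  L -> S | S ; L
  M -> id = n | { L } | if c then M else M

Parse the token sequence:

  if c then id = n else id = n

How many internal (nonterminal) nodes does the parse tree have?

[S [M if c then [M id = n] else [M id = n]]]

4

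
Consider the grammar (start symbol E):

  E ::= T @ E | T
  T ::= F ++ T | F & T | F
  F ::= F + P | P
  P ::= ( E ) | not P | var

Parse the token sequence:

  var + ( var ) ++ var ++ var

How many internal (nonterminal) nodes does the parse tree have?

16

[E [T [F [F [P var]] + [P ( [E [T [F [P var]]]] )]] ++ [T [F [P var]] ++ [T [F [P var]]]]]]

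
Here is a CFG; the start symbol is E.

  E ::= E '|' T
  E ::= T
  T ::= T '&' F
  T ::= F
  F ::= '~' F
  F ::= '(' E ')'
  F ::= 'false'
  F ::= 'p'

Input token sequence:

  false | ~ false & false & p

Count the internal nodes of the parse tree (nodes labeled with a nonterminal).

[E [E [T [F false]]] | [T [T [T [F ~ [F false]]] & [F false]] & [F p]]]

11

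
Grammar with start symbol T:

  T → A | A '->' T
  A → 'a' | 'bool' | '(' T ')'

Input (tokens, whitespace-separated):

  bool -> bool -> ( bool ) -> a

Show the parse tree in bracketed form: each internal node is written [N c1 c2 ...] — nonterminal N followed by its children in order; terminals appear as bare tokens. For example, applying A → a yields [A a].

T
A -> T
bool -> T
bool -> A -> T
bool -> bool -> T
bool -> bool -> A -> T
bool -> bool -> ( T ) -> T
bool -> bool -> ( A ) -> T
bool -> bool -> ( bool ) -> T
bool -> bool -> ( bool ) -> A
bool -> bool -> ( bool ) -> a

[T [A bool] -> [T [A bool] -> [T [A ( [T [A bool]] )] -> [T [A a]]]]]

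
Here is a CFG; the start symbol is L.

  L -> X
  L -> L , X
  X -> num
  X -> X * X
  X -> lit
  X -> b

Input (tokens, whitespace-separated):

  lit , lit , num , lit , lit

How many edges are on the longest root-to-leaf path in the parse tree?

[L [L [L [L [L [X lit]] , [X lit]] , [X num]] , [X lit]] , [X lit]]

6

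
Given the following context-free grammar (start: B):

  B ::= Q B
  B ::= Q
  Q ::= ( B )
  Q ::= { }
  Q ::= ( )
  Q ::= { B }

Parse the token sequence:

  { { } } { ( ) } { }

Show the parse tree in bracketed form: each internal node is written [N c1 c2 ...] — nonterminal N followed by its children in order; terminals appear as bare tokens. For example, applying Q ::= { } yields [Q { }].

[B [Q { [B [Q { }]] }] [B [Q { [B [Q ( )]] }] [B [Q { }]]]]

B
Q B
{ B } B
{ Q } B
{ { } } B
{ { } } Q B
{ { } } { B } B
{ { } } { Q } B
{ { } } { ( ) } B
{ { } } { ( ) } Q
{ { } } { ( ) } { }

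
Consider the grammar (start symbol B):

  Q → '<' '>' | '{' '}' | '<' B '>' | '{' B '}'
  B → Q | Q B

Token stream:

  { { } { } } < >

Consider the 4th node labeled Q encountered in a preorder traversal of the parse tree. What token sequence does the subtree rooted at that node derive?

[B [Q { [B [Q { }] [B [Q { }]]] }] [B [Q < >]]]

< >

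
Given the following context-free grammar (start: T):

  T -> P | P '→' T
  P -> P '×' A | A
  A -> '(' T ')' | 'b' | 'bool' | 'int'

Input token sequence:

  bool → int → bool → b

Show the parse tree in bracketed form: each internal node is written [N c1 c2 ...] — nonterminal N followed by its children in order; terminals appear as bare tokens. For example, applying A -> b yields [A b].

T
P → T
A → T
bool → T
bool → P → T
bool → A → T
bool → int → T
bool → int → P → T
bool → int → A → T
bool → int → bool → T
bool → int → bool → P
bool → int → bool → A
bool → int → bool → b

[T [P [A bool]] → [T [P [A int]] → [T [P [A bool]] → [T [P [A b]]]]]]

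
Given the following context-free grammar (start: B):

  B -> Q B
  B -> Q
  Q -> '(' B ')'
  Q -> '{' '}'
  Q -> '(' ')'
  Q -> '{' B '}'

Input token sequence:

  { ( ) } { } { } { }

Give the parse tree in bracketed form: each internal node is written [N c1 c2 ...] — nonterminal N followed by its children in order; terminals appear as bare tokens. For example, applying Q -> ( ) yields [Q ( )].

[B [Q { [B [Q ( )]] }] [B [Q { }] [B [Q { }] [B [Q { }]]]]]

B
Q B
{ B } B
{ Q } B
{ ( ) } B
{ ( ) } Q B
{ ( ) } { } B
{ ( ) } { } Q B
{ ( ) } { } { } B
{ ( ) } { } { } Q
{ ( ) } { } { } { }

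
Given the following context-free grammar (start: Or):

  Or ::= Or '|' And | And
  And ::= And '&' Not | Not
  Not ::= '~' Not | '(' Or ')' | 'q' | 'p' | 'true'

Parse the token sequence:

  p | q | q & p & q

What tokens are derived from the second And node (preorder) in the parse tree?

q

[Or [Or [Or [And [Not p]]] | [And [Not q]]] | [And [And [And [Not q]] & [Not p]] & [Not q]]]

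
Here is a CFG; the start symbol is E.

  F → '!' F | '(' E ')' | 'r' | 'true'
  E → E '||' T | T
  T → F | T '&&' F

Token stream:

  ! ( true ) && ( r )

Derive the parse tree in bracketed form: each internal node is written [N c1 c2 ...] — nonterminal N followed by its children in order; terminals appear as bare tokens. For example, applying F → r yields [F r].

[E [T [T [F ! [F ( [E [T [F true]]] )]]] && [F ( [E [T [F r]]] )]]]

E
T
T && F
F && F
! F && F
! ( E ) && F
! ( T ) && F
! ( F ) && F
! ( true ) && F
! ( true ) && ( E )
! ( true ) && ( T )
! ( true ) && ( F )
! ( true ) && ( r )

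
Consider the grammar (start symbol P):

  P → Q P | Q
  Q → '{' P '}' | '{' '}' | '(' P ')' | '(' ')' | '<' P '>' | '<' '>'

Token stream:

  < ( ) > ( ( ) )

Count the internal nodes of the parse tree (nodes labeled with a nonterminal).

[P [Q < [P [Q ( )]] >] [P [Q ( [P [Q ( )]] )]]]

8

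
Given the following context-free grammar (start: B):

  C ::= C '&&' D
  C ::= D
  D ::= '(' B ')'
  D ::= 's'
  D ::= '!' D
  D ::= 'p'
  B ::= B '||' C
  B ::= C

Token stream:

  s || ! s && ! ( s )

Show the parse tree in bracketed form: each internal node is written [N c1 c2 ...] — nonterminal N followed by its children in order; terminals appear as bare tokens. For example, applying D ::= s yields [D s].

B
B || C
C || C
D || C
s || C
s || C && D
s || D && D
s || ! D && D
s || ! s && D
s || ! s && ! D
s || ! s && ! ( B )
s || ! s && ! ( C )
s || ! s && ! ( D )
s || ! s && ! ( s )

[B [B [C [D s]]] || [C [C [D ! [D s]]] && [D ! [D ( [B [C [D s]]] )]]]]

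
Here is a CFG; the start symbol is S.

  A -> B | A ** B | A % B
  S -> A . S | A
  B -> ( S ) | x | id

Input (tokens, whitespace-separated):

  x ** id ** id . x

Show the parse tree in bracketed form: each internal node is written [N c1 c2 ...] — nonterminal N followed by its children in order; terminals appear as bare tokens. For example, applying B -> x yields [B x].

[S [A [A [A [B x]] ** [B id]] ** [B id]] . [S [A [B x]]]]

S
A . S
A ** B . S
A ** B ** B . S
B ** B ** B . S
x ** B ** B . S
x ** id ** B . S
x ** id ** id . S
x ** id ** id . A
x ** id ** id . B
x ** id ** id . x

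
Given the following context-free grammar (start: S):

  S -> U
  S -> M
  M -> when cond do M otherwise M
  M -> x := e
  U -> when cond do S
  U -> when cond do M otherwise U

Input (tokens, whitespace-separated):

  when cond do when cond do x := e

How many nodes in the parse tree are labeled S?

[S [U when cond do [S [U when cond do [S [M x := e]]]]]]

3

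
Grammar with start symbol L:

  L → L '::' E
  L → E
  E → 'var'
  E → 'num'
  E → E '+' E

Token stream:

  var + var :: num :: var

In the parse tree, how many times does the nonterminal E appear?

5

[L [L [L [E [E var] + [E var]]] :: [E num]] :: [E var]]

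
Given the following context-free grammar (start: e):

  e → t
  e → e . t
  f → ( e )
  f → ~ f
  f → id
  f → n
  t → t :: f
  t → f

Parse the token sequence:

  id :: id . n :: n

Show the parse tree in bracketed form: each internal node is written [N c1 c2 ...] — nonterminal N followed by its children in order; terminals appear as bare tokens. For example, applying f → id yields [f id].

[e [e [t [t [f id]] :: [f id]]] . [t [t [f n]] :: [f n]]]

e
e . t
t . t
t :: f . t
f :: f . t
id :: f . t
id :: id . t
id :: id . t :: f
id :: id . f :: f
id :: id . n :: f
id :: id . n :: n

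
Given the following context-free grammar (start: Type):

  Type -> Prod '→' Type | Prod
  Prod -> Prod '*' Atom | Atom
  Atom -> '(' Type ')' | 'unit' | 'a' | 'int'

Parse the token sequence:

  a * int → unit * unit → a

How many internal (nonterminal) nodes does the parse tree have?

[Type [Prod [Prod [Atom a]] * [Atom int]] → [Type [Prod [Prod [Atom unit]] * [Atom unit]] → [Type [Prod [Atom a]]]]]

13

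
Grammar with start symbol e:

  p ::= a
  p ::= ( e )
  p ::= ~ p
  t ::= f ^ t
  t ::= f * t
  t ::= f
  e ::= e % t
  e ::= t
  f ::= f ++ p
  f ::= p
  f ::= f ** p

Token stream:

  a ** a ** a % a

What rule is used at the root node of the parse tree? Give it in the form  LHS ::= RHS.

e ::= e % t

[e [e [t [f [f [f [p a]] ** [p a]] ** [p a]]]] % [t [f [p a]]]]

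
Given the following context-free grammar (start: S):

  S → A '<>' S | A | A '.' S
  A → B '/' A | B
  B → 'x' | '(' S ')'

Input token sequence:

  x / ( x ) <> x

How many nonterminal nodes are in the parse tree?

[S [A [B x] / [A [B ( [S [A [B x]]] )]]] <> [S [A [B x]]]]

11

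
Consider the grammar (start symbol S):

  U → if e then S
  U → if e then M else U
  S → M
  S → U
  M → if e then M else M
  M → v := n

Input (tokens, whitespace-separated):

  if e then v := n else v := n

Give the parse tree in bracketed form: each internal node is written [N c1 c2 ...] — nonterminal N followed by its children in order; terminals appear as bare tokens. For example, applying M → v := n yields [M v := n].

S
M
if e then M else M
if e then v := n else M
if e then v := n else v := n

[S [M if e then [M v := n] else [M v := n]]]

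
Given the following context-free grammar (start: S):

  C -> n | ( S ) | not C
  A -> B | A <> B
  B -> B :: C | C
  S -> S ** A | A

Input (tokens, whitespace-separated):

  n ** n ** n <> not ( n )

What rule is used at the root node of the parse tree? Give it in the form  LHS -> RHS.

[S [S [S [A [B [C n]]]] ** [A [B [C n]]]] ** [A [A [B [C n]]] <> [B [C not [C ( [S [A [B [C n]]]] )]]]]]

S -> S ** A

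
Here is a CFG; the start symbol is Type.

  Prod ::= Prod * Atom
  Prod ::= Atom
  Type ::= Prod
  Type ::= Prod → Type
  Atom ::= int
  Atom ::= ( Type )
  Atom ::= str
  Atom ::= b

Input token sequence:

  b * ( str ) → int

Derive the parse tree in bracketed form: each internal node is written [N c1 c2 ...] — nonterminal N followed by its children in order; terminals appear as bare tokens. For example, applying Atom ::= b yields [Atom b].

Type
Prod → Type
Prod * Atom → Type
Atom * Atom → Type
b * Atom → Type
b * ( Type ) → Type
b * ( Prod ) → Type
b * ( Atom ) → Type
b * ( str ) → Type
b * ( str ) → Prod
b * ( str ) → Atom
b * ( str ) → int

[Type [Prod [Prod [Atom b]] * [Atom ( [Type [Prod [Atom str]]] )]] → [Type [Prod [Atom int]]]]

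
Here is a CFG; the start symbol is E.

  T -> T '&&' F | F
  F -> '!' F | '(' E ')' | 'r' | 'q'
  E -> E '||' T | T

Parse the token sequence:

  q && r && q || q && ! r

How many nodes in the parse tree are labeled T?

[E [E [T [T [T [F q]] && [F r]] && [F q]]] || [T [T [F q]] && [F ! [F r]]]]

5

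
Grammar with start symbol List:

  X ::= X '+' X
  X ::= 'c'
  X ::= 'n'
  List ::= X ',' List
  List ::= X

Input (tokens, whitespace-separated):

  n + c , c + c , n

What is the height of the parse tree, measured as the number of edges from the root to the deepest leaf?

[List [X [X n] + [X c]] , [List [X [X c] + [X c]] , [List [X n]]]]

4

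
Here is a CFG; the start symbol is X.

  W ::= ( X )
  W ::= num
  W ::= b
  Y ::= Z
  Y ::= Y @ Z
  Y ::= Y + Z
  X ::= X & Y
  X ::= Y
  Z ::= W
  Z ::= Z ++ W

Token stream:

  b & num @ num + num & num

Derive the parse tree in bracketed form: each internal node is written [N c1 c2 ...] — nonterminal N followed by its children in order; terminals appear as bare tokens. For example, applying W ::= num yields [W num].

X
X & Y
X & Y & Y
Y & Y & Y
Z & Y & Y
W & Y & Y
b & Y & Y
b & Y + Z & Y
b & Y @ Z + Z & Y
b & Z @ Z + Z & Y
b & W @ Z + Z & Y
b & num @ Z + Z & Y
b & num @ W + Z & Y
b & num @ num + Z & Y
b & num @ num + W & Y
b & num @ num + num & Y
b & num @ num + num & Z
b & num @ num + num & W
b & num @ num + num & num

[X [X [X [Y [Z [W b]]]] & [Y [Y [Y [Z [W num]]] @ [Z [W num]]] + [Z [W num]]]] & [Y [Z [W num]]]]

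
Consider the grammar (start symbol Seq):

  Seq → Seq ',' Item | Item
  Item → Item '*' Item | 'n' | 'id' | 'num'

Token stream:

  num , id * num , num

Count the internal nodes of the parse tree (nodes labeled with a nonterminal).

[Seq [Seq [Seq [Item num]] , [Item [Item id] * [Item num]]] , [Item num]]

8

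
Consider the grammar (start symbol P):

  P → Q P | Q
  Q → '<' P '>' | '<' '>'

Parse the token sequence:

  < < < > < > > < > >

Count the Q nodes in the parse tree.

[P [Q < [P [Q < [P [Q < >] [P [Q < >]]] >] [P [Q < >]]] >]]

5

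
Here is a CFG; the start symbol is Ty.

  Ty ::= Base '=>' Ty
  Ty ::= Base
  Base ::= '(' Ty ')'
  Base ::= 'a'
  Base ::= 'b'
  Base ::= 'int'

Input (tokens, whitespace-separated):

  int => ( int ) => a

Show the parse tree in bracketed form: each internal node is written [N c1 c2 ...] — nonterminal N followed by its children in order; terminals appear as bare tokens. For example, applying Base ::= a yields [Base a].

[Ty [Base int] => [Ty [Base ( [Ty [Base int]] )] => [Ty [Base a]]]]

Ty
Base => Ty
int => Ty
int => Base => Ty
int => ( Ty ) => Ty
int => ( Base ) => Ty
int => ( int ) => Ty
int => ( int ) => Base
int => ( int ) => a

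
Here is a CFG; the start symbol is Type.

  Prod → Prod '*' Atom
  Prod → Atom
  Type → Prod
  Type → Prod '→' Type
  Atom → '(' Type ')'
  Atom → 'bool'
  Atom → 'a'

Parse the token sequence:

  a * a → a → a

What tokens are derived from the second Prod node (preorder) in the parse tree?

[Type [Prod [Prod [Atom a]] * [Atom a]] → [Type [Prod [Atom a]] → [Type [Prod [Atom a]]]]]

a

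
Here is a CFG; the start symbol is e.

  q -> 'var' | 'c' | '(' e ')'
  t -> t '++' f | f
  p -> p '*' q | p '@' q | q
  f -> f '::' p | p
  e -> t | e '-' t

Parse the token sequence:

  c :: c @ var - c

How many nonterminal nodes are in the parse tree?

15

[e [e [t [f [f [p [q c]]] :: [p [p [q c]] @ [q var]]]]] - [t [f [p [q c]]]]]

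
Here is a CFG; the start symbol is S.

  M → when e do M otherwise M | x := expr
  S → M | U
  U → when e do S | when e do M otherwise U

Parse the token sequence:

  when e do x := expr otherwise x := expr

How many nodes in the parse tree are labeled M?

[S [M when e do [M x := expr] otherwise [M x := expr]]]

3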